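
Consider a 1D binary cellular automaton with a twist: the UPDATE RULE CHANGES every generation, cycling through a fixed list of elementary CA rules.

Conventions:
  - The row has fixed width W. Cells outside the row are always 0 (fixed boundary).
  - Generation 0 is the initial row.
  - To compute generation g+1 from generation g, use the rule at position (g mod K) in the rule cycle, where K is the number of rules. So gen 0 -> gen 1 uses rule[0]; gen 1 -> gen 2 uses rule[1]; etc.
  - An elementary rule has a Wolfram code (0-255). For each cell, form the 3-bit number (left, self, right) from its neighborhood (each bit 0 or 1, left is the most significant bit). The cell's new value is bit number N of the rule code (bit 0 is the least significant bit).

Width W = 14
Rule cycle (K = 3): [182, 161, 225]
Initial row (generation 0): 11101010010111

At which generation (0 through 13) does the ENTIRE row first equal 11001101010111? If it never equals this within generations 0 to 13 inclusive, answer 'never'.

Gen 0: 11101010010111
Gen 1 (rule 182): 01011111111010
Gen 2 (rule 161): 00101111110100
Gen 3 (rule 225): 10010111111001
Gen 4 (rule 182): 11111011110111
Gen 5 (rule 161): 01110101101010
Gen 6 (rule 225): 00111010110100
Gen 7 (rule 182): 01010111001110
Gen 8 (rule 161): 00101010000100
Gen 9 (rule 225): 10010100110001
Gen 10 (rule 182): 11111111001011
Gen 11 (rule 161): 01111110000100
Gen 12 (rule 225): 00111110110001
Gen 13 (rule 182): 01011101001011

Answer: never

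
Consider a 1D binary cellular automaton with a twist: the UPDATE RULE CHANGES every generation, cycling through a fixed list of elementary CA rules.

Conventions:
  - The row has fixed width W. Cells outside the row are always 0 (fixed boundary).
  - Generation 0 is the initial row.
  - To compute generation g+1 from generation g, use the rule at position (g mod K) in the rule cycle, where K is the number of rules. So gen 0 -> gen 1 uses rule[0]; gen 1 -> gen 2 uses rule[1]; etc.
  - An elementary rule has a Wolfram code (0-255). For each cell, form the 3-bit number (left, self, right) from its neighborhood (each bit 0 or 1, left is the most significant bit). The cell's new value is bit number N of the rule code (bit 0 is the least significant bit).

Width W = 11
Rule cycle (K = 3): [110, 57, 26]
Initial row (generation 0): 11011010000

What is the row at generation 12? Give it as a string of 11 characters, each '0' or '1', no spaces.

Gen 0: 11011010000
Gen 1 (rule 110): 11111110000
Gen 2 (rule 57): 10000001111
Gen 3 (rule 26): 01000011000
Gen 4 (rule 110): 11000111000
Gen 5 (rule 57): 10110100111
Gen 6 (rule 26): 00100011100
Gen 7 (rule 110): 01100110100
Gen 8 (rule 57): 01010101011
Gen 9 (rule 26): 10000000010
Gen 10 (rule 110): 10000000110
Gen 11 (rule 57): 01111110101
Gen 12 (rule 26): 11000000000

Answer: 11000000000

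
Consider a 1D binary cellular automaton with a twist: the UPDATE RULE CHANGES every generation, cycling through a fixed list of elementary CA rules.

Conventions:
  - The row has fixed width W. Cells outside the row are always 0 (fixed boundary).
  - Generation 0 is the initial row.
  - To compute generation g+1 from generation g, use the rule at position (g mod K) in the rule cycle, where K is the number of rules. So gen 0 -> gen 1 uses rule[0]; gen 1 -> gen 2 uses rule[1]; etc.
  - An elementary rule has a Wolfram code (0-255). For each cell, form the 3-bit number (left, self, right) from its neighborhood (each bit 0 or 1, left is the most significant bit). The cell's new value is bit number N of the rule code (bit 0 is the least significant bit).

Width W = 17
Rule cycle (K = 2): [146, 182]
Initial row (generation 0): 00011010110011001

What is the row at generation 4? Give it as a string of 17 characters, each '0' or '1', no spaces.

Gen 0: 00011010110011001
Gen 1 (rule 146): 00100000001100110
Gen 2 (rule 182): 01110000010011001
Gen 3 (rule 146): 10101000101100110
Gen 4 (rule 182): 11111101110011001

Answer: 11111101110011001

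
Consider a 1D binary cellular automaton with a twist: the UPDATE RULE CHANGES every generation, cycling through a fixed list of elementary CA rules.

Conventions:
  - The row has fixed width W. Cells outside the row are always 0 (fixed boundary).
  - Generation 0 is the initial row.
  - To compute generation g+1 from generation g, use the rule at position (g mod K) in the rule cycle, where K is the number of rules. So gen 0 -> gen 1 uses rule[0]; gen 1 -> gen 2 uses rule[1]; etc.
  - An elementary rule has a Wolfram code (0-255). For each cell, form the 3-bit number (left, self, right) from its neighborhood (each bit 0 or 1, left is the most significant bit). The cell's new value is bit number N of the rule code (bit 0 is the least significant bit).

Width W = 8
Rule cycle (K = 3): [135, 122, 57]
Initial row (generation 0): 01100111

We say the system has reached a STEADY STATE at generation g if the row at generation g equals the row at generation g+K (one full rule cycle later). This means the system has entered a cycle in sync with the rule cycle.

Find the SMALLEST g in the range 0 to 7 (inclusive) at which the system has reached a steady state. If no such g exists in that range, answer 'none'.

Answer: none

Derivation:
Gen 0: 01100111
Gen 1 (rule 135): 10001010
Gen 2 (rule 122): 01010101
Gen 3 (rule 57): 00101010
Gen 4 (rule 135): 11101010
Gen 5 (rule 122): 10110101
Gen 6 (rule 57): 01101010
Gen 7 (rule 135): 10001010
Gen 8 (rule 122): 01010101
Gen 9 (rule 57): 00101010
Gen 10 (rule 135): 11101010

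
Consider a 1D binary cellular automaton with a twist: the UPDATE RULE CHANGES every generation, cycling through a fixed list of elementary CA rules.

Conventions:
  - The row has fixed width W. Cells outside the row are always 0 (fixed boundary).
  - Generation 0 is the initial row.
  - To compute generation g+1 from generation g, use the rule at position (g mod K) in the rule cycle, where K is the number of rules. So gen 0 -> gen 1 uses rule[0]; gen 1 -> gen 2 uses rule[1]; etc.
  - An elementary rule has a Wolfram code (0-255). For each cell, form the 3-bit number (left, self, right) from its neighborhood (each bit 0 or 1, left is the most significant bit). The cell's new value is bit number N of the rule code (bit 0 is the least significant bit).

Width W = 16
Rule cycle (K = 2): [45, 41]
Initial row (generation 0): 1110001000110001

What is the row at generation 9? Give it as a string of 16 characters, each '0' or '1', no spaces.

Gen 0: 1110001000110001
Gen 1 (rule 45): 1000101010100101
Gen 2 (rule 41): 0010010101000010
Gen 3 (rule 45): 1010011111011010
Gen 4 (rule 41): 0100010000110100
Gen 5 (rule 45): 0101010110101101
Gen 6 (rule 41): 0010101101011010
Gen 7 (rule 45): 1011111011110110
Gen 8 (rule 41): 0110000110001100
Gen 9 (rule 45): 0100110100101001

Answer: 0100110100101001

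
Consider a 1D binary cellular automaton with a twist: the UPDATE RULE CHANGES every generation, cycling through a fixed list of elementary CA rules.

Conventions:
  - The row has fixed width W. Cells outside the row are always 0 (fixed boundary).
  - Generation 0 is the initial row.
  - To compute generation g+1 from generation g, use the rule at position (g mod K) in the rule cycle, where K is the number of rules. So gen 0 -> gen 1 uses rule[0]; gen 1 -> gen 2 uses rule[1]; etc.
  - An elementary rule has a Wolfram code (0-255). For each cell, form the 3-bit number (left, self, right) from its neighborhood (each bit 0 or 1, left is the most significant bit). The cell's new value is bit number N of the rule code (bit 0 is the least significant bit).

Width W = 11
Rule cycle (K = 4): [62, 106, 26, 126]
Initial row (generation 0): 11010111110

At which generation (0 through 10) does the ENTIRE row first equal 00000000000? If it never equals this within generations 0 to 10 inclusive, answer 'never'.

Answer: 6

Derivation:
Gen 0: 11010111110
Gen 1 (rule 62): 10111100001
Gen 2 (rule 106): 01100100010
Gen 3 (rule 26): 11011010101
Gen 4 (rule 126): 11111111111
Gen 5 (rule 62): 10000000000
Gen 6 (rule 106): 00000000000
Gen 7 (rule 26): 00000000000
Gen 8 (rule 126): 00000000000
Gen 9 (rule 62): 00000000000
Gen 10 (rule 106): 00000000000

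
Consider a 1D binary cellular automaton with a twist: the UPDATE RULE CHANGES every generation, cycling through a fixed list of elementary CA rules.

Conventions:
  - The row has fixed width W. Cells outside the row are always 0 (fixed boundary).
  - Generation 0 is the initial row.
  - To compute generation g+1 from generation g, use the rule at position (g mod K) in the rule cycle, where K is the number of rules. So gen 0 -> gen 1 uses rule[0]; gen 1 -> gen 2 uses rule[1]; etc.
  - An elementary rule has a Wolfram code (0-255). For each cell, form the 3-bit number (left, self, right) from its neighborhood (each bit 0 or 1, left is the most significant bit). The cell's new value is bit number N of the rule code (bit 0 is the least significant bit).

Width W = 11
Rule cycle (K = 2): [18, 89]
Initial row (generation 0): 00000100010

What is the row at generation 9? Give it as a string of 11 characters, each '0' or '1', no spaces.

Answer: 00000000000

Derivation:
Gen 0: 00000100010
Gen 1 (rule 18): 00001010101
Gen 2 (rule 89): 11100000000
Gen 3 (rule 18): 00010000000
Gen 4 (rule 89): 11001111111
Gen 5 (rule 18): 00110000000
Gen 6 (rule 89): 10111111111
Gen 7 (rule 18): 00000000000
Gen 8 (rule 89): 11111111111
Gen 9 (rule 18): 00000000000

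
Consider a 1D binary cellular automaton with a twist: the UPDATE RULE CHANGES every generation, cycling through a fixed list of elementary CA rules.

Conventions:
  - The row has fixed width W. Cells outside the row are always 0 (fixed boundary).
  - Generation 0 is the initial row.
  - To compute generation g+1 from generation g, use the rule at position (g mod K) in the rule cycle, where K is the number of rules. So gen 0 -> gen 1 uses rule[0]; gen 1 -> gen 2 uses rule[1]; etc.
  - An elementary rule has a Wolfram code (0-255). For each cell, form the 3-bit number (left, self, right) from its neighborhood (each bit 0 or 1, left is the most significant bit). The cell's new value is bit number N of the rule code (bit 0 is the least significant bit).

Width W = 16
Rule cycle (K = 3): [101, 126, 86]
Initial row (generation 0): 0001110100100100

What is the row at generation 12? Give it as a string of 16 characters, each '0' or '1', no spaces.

Gen 0: 0001110100100100
Gen 1 (rule 101): 1100011100100101
Gen 2 (rule 126): 1110110111111111
Gen 3 (rule 86): 0010010000000001
Gen 4 (rule 101): 1010010111111101
Gen 5 (rule 126): 1111111100000111
Gen 6 (rule 86): 0000000110001001
Gen 7 (rule 101): 1111110010101001
Gen 8 (rule 126): 1000011111111111
Gen 9 (rule 86): 1100100000000001
Gen 10 (rule 101): 0100101111111101
Gen 11 (rule 126): 1111111000000111
Gen 12 (rule 86): 0000001100001001

Answer: 0000001100001001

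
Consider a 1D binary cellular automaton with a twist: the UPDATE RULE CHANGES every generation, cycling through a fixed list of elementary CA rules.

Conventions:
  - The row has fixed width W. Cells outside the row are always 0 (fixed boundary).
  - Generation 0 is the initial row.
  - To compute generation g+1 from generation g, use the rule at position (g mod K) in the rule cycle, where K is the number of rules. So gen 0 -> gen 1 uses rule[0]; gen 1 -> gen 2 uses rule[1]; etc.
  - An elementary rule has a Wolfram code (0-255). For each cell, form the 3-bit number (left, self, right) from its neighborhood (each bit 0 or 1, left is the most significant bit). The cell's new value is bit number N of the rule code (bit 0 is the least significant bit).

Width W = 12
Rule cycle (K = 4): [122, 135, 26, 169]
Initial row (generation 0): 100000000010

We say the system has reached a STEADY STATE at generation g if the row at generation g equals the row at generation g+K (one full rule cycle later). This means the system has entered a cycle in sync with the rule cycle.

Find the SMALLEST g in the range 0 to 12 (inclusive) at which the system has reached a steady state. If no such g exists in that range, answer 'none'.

Answer: none

Derivation:
Gen 0: 100000000010
Gen 1 (rule 122): 010000000101
Gen 2 (rule 135): 110111111101
Gen 3 (rule 26): 100100000000
Gen 4 (rule 169): 000001111111
Gen 5 (rule 122): 000011000001
Gen 6 (rule 135): 111100011111
Gen 7 (rule 26): 100010110000
Gen 8 (rule 169): 001001100111
Gen 9 (rule 122): 010111111101
Gen 10 (rule 135): 110011111001
Gen 11 (rule 26): 101110000110
Gen 12 (rule 169): 011100110100
Gen 13 (rule 122): 110111111010
Gen 14 (rule 135): 000011110010
Gen 15 (rule 26): 000110001101
Gen 16 (rule 169): 110100101010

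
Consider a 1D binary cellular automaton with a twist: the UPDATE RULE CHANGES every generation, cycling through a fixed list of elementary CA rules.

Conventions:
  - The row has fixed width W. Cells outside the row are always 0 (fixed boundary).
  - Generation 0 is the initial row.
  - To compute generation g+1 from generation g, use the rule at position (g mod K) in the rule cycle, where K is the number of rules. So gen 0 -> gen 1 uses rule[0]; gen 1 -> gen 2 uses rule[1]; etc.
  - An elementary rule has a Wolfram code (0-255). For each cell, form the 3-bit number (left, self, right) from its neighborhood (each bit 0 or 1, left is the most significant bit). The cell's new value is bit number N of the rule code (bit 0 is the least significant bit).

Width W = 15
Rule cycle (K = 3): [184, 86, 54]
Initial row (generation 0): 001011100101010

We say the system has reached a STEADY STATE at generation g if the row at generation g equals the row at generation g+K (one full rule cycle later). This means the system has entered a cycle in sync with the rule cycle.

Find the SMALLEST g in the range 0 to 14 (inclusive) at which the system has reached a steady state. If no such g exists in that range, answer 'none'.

Answer: none

Derivation:
Gen 0: 001011100101010
Gen 1 (rule 184): 000111010010101
Gen 2 (rule 86): 001001011110101
Gen 3 (rule 54): 011111100001111
Gen 4 (rule 184): 011111010001110
Gen 5 (rule 86): 100001011010011
Gen 6 (rule 54): 110011100111100
Gen 7 (rule 184): 101011010111010
Gen 8 (rule 86): 101001010001011
Gen 9 (rule 54): 111111111011100
Gen 10 (rule 184): 111111110111010
Gen 11 (rule 86): 000000010001011
Gen 12 (rule 54): 000000111011100
Gen 13 (rule 184): 000000110111010
Gen 14 (rule 86): 000001010001011
Gen 15 (rule 54): 000011111011100
Gen 16 (rule 184): 000011110111010
Gen 17 (rule 86): 000100010001011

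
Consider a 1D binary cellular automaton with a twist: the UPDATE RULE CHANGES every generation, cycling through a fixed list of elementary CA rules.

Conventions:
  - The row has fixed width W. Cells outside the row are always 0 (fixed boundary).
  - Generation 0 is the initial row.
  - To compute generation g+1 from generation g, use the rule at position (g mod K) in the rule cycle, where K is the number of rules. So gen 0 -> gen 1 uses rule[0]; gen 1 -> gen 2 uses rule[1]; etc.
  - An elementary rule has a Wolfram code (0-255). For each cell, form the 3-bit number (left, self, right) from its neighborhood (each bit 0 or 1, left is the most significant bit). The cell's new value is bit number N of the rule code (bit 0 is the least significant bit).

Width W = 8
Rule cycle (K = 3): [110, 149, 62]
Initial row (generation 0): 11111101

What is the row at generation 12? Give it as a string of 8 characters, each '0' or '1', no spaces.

Answer: 00001111

Derivation:
Gen 0: 11111101
Gen 1 (rule 110): 10000111
Gen 2 (rule 149): 11110010
Gen 3 (rule 62): 10001111
Gen 4 (rule 110): 10011001
Gen 5 (rule 149): 11000101
Gen 6 (rule 62): 10101111
Gen 7 (rule 110): 11111001
Gen 8 (rule 149): 01110101
Gen 9 (rule 62): 11001111
Gen 10 (rule 110): 11011001
Gen 11 (rule 149): 00000101
Gen 12 (rule 62): 00001111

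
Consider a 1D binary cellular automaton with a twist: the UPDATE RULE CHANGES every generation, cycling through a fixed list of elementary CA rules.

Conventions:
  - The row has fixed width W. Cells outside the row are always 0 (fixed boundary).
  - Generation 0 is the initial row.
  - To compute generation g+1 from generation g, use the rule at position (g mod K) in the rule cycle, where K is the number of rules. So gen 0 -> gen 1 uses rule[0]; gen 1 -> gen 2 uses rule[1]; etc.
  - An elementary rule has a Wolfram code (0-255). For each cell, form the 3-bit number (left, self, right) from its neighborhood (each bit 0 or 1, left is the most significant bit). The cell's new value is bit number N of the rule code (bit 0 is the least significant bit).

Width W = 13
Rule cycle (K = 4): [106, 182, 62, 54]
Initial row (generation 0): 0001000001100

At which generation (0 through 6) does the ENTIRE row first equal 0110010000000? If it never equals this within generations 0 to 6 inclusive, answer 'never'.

Gen 0: 0001000001100
Gen 1 (rule 106): 0010000011100
Gen 2 (rule 182): 0111000101010
Gen 3 (rule 62): 1100101111111
Gen 4 (rule 54): 0011110000000
Gen 5 (rule 106): 0110010000000
Gen 6 (rule 182): 1001111000000

Answer: 5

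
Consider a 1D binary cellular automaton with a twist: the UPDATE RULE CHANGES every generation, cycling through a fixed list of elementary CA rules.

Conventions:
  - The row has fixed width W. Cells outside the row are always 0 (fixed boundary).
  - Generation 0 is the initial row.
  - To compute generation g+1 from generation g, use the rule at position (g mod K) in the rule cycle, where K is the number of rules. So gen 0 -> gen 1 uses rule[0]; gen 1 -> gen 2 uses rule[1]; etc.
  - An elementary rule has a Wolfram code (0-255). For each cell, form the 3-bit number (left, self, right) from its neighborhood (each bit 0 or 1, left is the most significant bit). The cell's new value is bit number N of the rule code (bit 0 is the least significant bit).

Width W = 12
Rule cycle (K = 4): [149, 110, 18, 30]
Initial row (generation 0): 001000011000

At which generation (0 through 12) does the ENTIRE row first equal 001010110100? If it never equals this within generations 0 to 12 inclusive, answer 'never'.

Gen 0: 001000011000
Gen 1 (rule 149): 101111000111
Gen 2 (rule 110): 111001001101
Gen 3 (rule 18): 000110110000
Gen 4 (rule 30): 001100101000
Gen 5 (rule 149): 100010101111
Gen 6 (rule 110): 100111111001
Gen 7 (rule 18): 011000000110
Gen 8 (rule 30): 110100001101
Gen 9 (rule 149): 000111100001
Gen 10 (rule 110): 001100100011
Gen 11 (rule 18): 010011010100
Gen 12 (rule 30): 111110010110

Answer: never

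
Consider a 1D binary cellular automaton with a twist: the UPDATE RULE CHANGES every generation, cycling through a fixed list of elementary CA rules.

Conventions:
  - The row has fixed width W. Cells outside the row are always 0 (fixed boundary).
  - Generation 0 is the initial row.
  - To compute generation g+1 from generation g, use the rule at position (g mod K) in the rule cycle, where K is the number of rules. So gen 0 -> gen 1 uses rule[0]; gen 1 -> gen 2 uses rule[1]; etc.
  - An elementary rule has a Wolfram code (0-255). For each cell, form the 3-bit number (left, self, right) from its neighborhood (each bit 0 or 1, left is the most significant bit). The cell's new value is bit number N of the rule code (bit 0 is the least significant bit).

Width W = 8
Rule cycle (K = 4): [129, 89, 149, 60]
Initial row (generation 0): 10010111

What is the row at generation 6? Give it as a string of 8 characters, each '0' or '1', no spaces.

Answer: 11110111

Derivation:
Gen 0: 10010111
Gen 1 (rule 129): 00000010
Gen 2 (rule 89): 11111001
Gen 3 (rule 149): 01110101
Gen 4 (rule 60): 01001111
Gen 5 (rule 129): 00000110
Gen 6 (rule 89): 11110111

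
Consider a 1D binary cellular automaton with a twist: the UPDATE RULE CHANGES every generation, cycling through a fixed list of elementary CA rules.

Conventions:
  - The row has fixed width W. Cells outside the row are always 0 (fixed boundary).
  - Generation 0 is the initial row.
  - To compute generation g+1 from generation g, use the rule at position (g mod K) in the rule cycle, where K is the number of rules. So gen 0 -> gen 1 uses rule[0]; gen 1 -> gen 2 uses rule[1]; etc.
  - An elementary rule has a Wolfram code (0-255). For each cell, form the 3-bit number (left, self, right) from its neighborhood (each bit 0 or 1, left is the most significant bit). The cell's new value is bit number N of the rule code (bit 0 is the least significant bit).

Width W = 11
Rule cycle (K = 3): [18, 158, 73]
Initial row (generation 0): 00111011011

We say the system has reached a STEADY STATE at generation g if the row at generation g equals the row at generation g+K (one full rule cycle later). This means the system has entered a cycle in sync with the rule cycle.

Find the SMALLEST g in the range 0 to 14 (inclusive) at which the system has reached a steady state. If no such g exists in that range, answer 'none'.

Answer: 4

Derivation:
Gen 0: 00111011011
Gen 1 (rule 18): 01000000000
Gen 2 (rule 158): 11100000000
Gen 3 (rule 73): 10101111111
Gen 4 (rule 18): 00000000000
Gen 5 (rule 158): 00000000000
Gen 6 (rule 73): 11111111111
Gen 7 (rule 18): 00000000000
Gen 8 (rule 158): 00000000000
Gen 9 (rule 73): 11111111111
Gen 10 (rule 18): 00000000000
Gen 11 (rule 158): 00000000000
Gen 12 (rule 73): 11111111111
Gen 13 (rule 18): 00000000000
Gen 14 (rule 158): 00000000000
Gen 15 (rule 73): 11111111111
Gen 16 (rule 18): 00000000000
Gen 17 (rule 158): 00000000000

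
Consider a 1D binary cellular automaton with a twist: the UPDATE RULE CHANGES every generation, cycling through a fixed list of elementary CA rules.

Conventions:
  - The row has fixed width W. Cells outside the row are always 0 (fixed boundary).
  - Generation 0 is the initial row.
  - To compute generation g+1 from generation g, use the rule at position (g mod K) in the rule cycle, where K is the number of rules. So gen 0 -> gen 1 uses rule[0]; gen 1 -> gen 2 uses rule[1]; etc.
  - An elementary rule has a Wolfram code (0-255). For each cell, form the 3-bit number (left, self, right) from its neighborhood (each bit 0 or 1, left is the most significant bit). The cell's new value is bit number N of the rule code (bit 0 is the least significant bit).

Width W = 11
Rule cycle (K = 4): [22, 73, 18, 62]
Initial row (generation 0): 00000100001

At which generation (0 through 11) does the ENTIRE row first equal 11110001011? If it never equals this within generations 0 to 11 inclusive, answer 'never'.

Gen 0: 00000100001
Gen 1 (rule 22): 00001110011
Gen 2 (rule 73): 11101010011
Gen 3 (rule 18): 00000001100
Gen 4 (rule 62): 00000011010
Gen 5 (rule 22): 00000100011
Gen 6 (rule 73): 11110001011
Gen 7 (rule 18): 00001010000
Gen 8 (rule 62): 00011111000
Gen 9 (rule 22): 00100000100
Gen 10 (rule 73): 10001110001
Gen 11 (rule 18): 01010001010

Answer: 6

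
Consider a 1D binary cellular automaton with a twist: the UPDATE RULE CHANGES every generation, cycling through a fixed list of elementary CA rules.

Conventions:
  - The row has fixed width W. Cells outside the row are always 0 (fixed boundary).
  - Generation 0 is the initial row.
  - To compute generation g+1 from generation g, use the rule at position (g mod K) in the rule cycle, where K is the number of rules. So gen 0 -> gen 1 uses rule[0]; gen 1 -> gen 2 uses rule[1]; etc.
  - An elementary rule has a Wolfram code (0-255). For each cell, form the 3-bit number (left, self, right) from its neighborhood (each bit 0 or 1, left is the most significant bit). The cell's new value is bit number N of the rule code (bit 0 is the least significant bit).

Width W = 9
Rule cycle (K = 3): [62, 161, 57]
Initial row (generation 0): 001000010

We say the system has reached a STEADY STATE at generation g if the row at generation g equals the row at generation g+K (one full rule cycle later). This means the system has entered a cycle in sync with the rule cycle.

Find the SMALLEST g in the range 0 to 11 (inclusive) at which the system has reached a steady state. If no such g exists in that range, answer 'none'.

Gen 0: 001000010
Gen 1 (rule 62): 011100111
Gen 2 (rule 161): 001000010
Gen 3 (rule 57): 100111001
Gen 4 (rule 62): 111100111
Gen 5 (rule 161): 011000010
Gen 6 (rule 57): 010111001
Gen 7 (rule 62): 111100111
Gen 8 (rule 161): 011000010
Gen 9 (rule 57): 010111001
Gen 10 (rule 62): 111100111
Gen 11 (rule 161): 011000010
Gen 12 (rule 57): 010111001
Gen 13 (rule 62): 111100111
Gen 14 (rule 161): 011000010

Answer: 4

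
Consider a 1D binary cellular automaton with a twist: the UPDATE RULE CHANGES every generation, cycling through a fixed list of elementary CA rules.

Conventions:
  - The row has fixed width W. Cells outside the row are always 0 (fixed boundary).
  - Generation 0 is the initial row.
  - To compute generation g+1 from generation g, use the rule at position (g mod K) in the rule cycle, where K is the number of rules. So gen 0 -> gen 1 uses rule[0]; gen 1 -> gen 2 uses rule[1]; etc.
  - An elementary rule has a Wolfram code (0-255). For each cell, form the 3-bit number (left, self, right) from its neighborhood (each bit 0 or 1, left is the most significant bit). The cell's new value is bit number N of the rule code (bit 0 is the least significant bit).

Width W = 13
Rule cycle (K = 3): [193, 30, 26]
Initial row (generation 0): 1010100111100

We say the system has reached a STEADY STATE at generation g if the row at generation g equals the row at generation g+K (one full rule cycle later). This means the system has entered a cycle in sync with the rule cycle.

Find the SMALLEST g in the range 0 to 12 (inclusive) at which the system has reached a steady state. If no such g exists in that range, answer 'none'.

Answer: none

Derivation:
Gen 0: 1010100111100
Gen 1 (rule 193): 0000000011101
Gen 2 (rule 30): 0000000110001
Gen 3 (rule 26): 0000001101010
Gen 4 (rule 193): 1111100100000
Gen 5 (rule 30): 1000011110000
Gen 6 (rule 26): 0100110001000
Gen 7 (rule 193): 0000010100011
Gen 8 (rule 30): 0000110110110
Gen 9 (rule 26): 0001100100101
Gen 10 (rule 193): 1100100000000
Gen 11 (rule 30): 1011110000000
Gen 12 (rule 26): 0010001000000
Gen 13 (rule 193): 1000100011111
Gen 14 (rule 30): 1101110110000
Gen 15 (rule 26): 1001000101000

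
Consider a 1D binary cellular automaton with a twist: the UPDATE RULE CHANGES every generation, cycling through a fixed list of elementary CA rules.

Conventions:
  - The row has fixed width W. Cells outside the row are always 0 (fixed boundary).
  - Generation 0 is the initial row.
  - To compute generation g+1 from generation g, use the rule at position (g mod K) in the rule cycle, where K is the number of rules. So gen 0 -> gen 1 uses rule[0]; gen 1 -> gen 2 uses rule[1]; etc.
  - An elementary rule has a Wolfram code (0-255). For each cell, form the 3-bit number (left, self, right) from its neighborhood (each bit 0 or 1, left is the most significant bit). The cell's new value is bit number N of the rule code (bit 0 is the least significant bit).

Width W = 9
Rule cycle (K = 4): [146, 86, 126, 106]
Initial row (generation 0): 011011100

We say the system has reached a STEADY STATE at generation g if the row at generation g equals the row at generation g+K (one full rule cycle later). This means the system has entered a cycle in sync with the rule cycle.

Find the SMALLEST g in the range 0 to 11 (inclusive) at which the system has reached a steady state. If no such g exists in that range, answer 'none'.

Gen 0: 011011100
Gen 1 (rule 146): 100001010
Gen 2 (rule 86): 110011011
Gen 3 (rule 126): 111111111
Gen 4 (rule 106): 100000001
Gen 5 (rule 146): 010000010
Gen 6 (rule 86): 111000111
Gen 7 (rule 126): 101101101
Gen 8 (rule 106): 011111110
Gen 9 (rule 146): 101111101
Gen 10 (rule 86): 100000101
Gen 11 (rule 126): 110001111
Gen 12 (rule 106): 110011001
Gen 13 (rule 146): 001100110
Gen 14 (rule 86): 010111011
Gen 15 (rule 126): 111101111

Answer: none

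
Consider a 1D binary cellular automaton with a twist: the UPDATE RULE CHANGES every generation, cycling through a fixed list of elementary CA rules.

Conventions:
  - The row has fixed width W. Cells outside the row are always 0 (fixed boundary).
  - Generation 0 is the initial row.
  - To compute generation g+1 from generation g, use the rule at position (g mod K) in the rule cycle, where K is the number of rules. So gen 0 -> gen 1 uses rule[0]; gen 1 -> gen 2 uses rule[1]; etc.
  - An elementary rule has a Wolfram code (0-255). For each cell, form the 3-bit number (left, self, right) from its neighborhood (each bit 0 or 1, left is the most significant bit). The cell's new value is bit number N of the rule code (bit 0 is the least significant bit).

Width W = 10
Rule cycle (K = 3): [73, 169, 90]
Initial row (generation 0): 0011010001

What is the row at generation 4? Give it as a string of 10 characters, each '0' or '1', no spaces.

Gen 0: 0011010001
Gen 1 (rule 73): 1011000100
Gen 2 (rule 169): 0110010001
Gen 3 (rule 90): 1111101010
Gen 4 (rule 73): 1000100000

Answer: 1000100000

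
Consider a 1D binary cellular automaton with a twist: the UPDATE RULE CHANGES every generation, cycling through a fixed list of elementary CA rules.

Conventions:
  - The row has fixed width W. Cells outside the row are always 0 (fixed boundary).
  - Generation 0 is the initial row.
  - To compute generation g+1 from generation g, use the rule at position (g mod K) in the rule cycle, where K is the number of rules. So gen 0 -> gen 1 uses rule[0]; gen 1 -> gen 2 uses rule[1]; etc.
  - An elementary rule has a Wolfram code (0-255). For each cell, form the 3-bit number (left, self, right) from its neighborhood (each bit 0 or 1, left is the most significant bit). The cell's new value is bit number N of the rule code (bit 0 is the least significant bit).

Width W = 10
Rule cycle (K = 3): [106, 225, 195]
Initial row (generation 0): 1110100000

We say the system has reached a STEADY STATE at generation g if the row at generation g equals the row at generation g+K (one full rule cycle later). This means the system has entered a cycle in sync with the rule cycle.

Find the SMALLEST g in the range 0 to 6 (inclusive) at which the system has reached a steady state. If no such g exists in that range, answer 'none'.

Gen 0: 1110100000
Gen 1 (rule 106): 1011000000
Gen 2 (rule 225): 0101011111
Gen 3 (rule 195): 1000001111
Gen 4 (rule 106): 0000011001
Gen 5 (rule 225): 1111001000
Gen 6 (rule 195): 0111010011
Gen 7 (rule 106): 1101100111
Gen 8 (rule 225): 0110100011
Gen 9 (rule 195): 1010001101

Answer: none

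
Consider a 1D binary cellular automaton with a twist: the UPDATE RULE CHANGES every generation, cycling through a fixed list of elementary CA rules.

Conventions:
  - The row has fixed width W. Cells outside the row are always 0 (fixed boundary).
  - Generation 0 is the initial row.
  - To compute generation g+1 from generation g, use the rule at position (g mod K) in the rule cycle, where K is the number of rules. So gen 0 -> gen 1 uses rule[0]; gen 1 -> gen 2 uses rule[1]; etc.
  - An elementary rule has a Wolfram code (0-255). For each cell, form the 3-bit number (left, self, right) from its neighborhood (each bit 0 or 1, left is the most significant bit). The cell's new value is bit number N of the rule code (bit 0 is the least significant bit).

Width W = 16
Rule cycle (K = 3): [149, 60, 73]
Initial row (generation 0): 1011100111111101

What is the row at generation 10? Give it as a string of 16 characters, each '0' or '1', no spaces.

Gen 0: 1011100111111101
Gen 1 (rule 149): 1001010011111001
Gen 2 (rule 60): 1101111010000101
Gen 3 (rule 73): 1101001000110000
Gen 4 (rule 149): 0001101110001111
Gen 5 (rule 60): 0001011001001000
Gen 6 (rule 73): 1100011000000011
Gen 7 (rule 149): 0011000111111000
Gen 8 (rule 60): 0010100100000100
Gen 9 (rule 73): 1000000001110001
Gen 10 (rule 149): 1111111100101101

Answer: 1111111100101101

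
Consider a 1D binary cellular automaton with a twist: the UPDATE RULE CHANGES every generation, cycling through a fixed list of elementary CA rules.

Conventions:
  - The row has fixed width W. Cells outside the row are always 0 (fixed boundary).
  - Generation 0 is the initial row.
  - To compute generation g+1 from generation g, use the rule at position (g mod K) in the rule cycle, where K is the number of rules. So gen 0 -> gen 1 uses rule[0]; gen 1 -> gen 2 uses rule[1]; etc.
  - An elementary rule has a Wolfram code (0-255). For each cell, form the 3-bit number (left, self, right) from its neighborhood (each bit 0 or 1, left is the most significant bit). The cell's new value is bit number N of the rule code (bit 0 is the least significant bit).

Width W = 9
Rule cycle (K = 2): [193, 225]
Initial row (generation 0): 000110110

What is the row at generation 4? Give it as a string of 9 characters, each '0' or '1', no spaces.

Gen 0: 000110110
Gen 1 (rule 193): 110010010
Gen 2 (rule 225): 010000000
Gen 3 (rule 193): 000111111
Gen 4 (rule 225): 110011111

Answer: 110011111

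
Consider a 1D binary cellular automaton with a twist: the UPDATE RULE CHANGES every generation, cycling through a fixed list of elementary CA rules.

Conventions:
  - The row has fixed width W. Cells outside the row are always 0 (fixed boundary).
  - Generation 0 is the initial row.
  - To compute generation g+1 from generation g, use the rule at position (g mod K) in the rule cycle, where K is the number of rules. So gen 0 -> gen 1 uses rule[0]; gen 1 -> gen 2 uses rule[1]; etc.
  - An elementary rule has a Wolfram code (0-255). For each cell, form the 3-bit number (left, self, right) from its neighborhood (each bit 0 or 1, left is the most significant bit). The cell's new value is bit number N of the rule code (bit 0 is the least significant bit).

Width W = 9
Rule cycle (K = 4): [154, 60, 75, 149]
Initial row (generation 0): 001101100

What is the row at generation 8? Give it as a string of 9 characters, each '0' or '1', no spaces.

Answer: 101100001

Derivation:
Gen 0: 001101100
Gen 1 (rule 154): 011001010
Gen 2 (rule 60): 010101111
Gen 3 (rule 75): 100001001
Gen 4 (rule 149): 111101101
Gen 5 (rule 154): 111001000
Gen 6 (rule 60): 100101100
Gen 7 (rule 75): 001001101
Gen 8 (rule 149): 101100001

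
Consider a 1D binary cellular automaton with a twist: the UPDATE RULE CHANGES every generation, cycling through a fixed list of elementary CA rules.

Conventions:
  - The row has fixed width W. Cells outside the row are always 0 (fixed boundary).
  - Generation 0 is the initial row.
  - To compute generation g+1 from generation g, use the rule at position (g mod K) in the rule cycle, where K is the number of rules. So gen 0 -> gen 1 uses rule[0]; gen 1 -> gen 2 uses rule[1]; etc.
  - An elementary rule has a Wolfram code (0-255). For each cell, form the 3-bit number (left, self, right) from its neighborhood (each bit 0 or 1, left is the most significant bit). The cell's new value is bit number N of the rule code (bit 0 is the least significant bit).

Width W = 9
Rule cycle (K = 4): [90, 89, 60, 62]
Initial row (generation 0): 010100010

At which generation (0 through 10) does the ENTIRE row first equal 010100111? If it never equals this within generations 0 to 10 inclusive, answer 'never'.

Answer: never

Derivation:
Gen 0: 010100010
Gen 1 (rule 90): 100010101
Gen 2 (rule 89): 011000000
Gen 3 (rule 60): 010100000
Gen 4 (rule 62): 111110000
Gen 5 (rule 90): 100011000
Gen 6 (rule 89): 011011111
Gen 7 (rule 60): 010110000
Gen 8 (rule 62): 111101000
Gen 9 (rule 90): 100100100
Gen 10 (rule 89): 010010011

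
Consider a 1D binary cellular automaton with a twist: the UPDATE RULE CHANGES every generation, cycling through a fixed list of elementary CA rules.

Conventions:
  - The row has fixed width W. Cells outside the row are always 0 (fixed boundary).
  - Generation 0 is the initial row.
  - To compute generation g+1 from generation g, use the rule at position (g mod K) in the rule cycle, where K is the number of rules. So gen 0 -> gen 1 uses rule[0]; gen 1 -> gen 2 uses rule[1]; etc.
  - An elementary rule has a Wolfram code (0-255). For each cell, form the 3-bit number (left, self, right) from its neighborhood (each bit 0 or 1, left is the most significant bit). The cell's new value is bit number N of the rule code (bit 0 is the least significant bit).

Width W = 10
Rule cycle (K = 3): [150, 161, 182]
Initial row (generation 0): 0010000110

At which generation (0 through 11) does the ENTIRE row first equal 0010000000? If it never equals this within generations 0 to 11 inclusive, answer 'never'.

Answer: 2

Derivation:
Gen 0: 0010000110
Gen 1 (rule 150): 0111001001
Gen 2 (rule 161): 0010000000
Gen 3 (rule 182): 0111000000
Gen 4 (rule 150): 1010100000
Gen 5 (rule 161): 0101001111
Gen 6 (rule 182): 1111110110
Gen 7 (rule 150): 0111100001
Gen 8 (rule 161): 0011001100
Gen 9 (rule 182): 0100110010
Gen 10 (rule 150): 1111001111
Gen 11 (rule 161): 0110000110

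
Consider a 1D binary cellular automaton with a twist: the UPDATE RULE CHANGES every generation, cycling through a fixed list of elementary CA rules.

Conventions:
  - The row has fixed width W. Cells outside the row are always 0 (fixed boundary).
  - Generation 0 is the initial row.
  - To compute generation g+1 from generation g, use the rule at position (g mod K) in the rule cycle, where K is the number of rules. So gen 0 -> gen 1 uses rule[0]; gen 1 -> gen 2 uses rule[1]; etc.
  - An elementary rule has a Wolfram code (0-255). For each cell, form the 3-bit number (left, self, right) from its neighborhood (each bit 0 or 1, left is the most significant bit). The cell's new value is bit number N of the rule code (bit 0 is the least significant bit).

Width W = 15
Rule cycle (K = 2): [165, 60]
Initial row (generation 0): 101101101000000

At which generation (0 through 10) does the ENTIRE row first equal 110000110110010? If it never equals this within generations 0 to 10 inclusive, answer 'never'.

Gen 0: 101101101000000
Gen 1 (rule 165): 110010011011111
Gen 2 (rule 60): 101011010110000
Gen 3 (rule 165): 111100111000111
Gen 4 (rule 60): 100010100100100
Gen 5 (rule 165): 101011100100101
Gen 6 (rule 60): 111110010110111
Gen 7 (rule 165): 011100011001010
Gen 8 (rule 60): 010010010101111
Gen 9 (rule 165): 010010011110110
Gen 10 (rule 60): 011011010001101

Answer: never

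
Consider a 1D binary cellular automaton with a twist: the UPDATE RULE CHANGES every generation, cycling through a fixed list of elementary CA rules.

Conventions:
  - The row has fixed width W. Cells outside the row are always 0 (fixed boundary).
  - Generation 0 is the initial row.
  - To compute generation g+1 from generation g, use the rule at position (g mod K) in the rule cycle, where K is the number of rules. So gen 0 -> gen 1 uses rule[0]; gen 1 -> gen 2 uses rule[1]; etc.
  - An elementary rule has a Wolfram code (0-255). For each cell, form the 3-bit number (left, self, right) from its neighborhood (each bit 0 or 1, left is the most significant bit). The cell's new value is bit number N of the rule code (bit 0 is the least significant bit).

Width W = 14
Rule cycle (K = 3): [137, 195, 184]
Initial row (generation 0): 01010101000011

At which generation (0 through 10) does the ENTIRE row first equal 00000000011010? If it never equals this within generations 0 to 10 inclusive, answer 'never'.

Answer: 1

Derivation:
Gen 0: 01010101000011
Gen 1 (rule 137): 00000000011010
Gen 2 (rule 195): 11111111101000
Gen 3 (rule 184): 11111111010100
Gen 4 (rule 137): 11111110000001
Gen 5 (rule 195): 01111110111110
Gen 6 (rule 184): 01111101111101
Gen 7 (rule 137): 01111001111000
Gen 8 (rule 195): 10111010111011
Gen 9 (rule 184): 01110101110110
Gen 10 (rule 137): 01100001100100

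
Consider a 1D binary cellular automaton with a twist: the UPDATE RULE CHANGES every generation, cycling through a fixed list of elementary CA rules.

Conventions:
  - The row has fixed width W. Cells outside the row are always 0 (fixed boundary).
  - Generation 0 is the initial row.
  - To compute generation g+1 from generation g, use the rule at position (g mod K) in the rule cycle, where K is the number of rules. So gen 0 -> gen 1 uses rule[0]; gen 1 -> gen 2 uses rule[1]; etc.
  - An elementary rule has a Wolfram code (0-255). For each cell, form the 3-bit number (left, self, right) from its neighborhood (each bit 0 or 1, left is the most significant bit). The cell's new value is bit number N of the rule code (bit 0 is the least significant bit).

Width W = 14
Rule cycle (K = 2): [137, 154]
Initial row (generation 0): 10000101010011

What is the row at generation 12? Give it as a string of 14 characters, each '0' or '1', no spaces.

Answer: 00111010001110

Derivation:
Gen 0: 10000101010011
Gen 1 (rule 137): 00110000000010
Gen 2 (rule 154): 01101000000101
Gen 3 (rule 137): 01000011110000
Gen 4 (rule 154): 10100111101000
Gen 5 (rule 137): 00000111000011
Gen 6 (rule 154): 00001110100110
Gen 7 (rule 137): 11101100000100
Gen 8 (rule 154): 11001010001010
Gen 9 (rule 137): 10000000100000
Gen 10 (rule 154): 01000001010000
Gen 11 (rule 137): 00011100000111
Gen 12 (rule 154): 00111010001110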